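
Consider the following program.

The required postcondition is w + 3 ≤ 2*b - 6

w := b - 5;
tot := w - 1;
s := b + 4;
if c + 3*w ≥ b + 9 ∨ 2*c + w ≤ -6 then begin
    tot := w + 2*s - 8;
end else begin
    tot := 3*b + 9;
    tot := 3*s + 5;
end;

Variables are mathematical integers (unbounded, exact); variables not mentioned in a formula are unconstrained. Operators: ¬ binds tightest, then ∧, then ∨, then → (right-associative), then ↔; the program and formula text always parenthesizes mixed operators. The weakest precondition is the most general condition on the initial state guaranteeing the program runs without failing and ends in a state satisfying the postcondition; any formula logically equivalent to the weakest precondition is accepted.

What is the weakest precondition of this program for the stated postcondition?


Working backward. After the program, the postcondition w + 3 ≤ 2*b - 6 must hold; in canonical form it is w ≤ 2*b - 9.
Then branch requires w ≤ 2*b - 9; else branch requires w ≤ 2*b - 9.
Before the if: ((c + 3*w ≥ b + 9 ∨ 2*c + w ≤ -6) → w ≤ 2*b - 9) ∧ ((¬(c + 3*w ≥ b + 9 ∨ 2*c + w ≤ -6)) → w ≤ 2*b - 9)
Before s := b + 4: ((c + 3*w ≥ b + 9 ∨ 2*c + w ≤ -6) → w ≤ 2*b - 9) ∧ ((¬(c + 3*w ≥ b + 9 ∨ 2*c + w ≤ -6)) → w ≤ 2*b - 9)
Before tot := w - 1: ((c + 3*w ≥ b + 9 ∨ 2*c + w ≤ -6) → w ≤ 2*b - 9) ∧ ((¬(c + 3*w ≥ b + 9 ∨ 2*c + w ≤ -6)) → w ≤ 2*b - 9)
Before w := b - 5: ((2*b + c ≥ 24 ∨ b + 2*c ≤ -1) → b ≥ 4) ∧ ((¬(2*b + c ≥ 24 ∨ b + 2*c ≤ -1)) → b ≥ 4)
Answer: WP = ((2*b + c ≥ 24 ∨ b + 2*c ≤ -1) → b ≥ 4) ∧ ((¬(2*b + c ≥ 24 ∨ b + 2*c ≤ -1)) → b ≥ 4)


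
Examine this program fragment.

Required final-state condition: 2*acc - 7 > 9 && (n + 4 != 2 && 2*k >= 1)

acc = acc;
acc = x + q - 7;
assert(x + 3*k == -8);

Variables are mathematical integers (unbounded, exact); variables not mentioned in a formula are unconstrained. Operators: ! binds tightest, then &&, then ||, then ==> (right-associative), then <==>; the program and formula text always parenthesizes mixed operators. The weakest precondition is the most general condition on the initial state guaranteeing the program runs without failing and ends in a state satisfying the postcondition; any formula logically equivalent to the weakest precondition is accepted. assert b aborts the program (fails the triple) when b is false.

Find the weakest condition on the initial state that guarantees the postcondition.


Working backward. After the program, the postcondition 2*acc - 7 > 9 && (n + 4 != 2 && 2*k >= 1) must hold; in canonical form it is 2*acc > 16 && n != -2 && 2*k >= 1.
Before assert x + 3*k == -8: 3*k + x == -8 && 2*acc > 16 && n != -2 && 2*k >= 1
Before acc := x + q - 7: 3*k + x == -8 && 2*q + 2*x > 30 && n != -2 && 2*k >= 1
Before acc := acc: 3*k + x == -8 && 2*q + 2*x > 30 && n != -2 && 2*k >= 1
Answer: WP = 3*k + x == -8 && 2*q + 2*x > 30 && n != -2 && 2*k >= 1


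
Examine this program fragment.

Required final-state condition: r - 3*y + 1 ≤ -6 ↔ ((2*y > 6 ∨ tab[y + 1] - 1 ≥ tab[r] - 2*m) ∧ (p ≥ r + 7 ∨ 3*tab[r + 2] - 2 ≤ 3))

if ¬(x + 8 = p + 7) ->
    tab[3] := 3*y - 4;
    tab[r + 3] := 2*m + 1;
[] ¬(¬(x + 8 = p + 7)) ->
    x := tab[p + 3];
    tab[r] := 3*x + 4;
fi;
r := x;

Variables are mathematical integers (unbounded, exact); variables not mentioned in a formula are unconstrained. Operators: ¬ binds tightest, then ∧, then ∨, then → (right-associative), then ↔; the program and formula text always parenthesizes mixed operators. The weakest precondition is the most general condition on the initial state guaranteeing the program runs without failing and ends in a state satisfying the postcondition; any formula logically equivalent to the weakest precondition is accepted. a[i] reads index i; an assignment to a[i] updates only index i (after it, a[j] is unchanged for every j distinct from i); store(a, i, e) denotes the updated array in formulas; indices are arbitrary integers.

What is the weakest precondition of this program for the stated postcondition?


Working backward. After the program, the postcondition r - 3*y + 1 ≤ -6 ↔ ((2*y > 6 ∨ tab[y + 1] - 1 ≥ tab[r] - 2*m) ∧ (p ≥ r + 7 ∨ 3*tab[r + 2] - 2 ≤ 3)) must hold; in canonical form it is r ≤ 3*y - 7 ↔ ((2*y > 6 ∨ tab[y + 1] + 2*m ≥ tab[r] + 1) ∧ (p ≥ r + 7 ∨ 3*tab[r + 2] ≤ 5)).
Before r := x: x ≤ 3*y - 7 ↔ ((2*y > 6 ∨ tab[y + 1] + 2*m ≥ tab[x] + 1) ∧ (p ≥ x + 7 ∨ 3*tab[x + 2] ≤ 5))
Then branch requires x ≤ 3*y - 7 ↔ ((2*y > 6 ∨ store(store(tab, 3, 3*y - 4), r + 3, 2*m + 1)[y + 1] + 2*m ≥ store(store(tab, 3, 3*y - 4), r + 3, 2*m + 1)[x] + 1) ∧ (p ≥ x + 7 ∨ 3*store(store(tab, 3, 3*y - 4), r + 3, 2*m + 1)[x + 2] ≤ 5)); else branch requires tab[p + 3] ≤ 3*y - 7 ↔ ((2*y > 6 ∨ store(tab, r, 3*tab[p + 3] + 4)[y + 1] + 2*m ≥ store(tab, r, 3*tab[p + 3] + 4)[tab[p + 3]] + 1) ∧ (p ≥ tab[p + 3] + 7 ∨ 3*store(tab, r, 3*tab[p + 3] + 4)[tab[p + 3] + 2] ≤ 5)).
Before the if: ((¬(x = p - 1)) → (x ≤ 3*y - 7 ↔ ((2*y > 6 ∨ store(store(tab, 3, 3*y - 4), r + 3, 2*m + 1)[y + 1] + 2*m ≥ store(store(tab, 3, 3*y - 4), r + 3, 2*m + 1)[x] + 1) ∧ (p ≥ x + 7 ∨ 3*store(store(tab, 3, 3*y - 4), r + 3, 2*m + 1)[x + 2] ≤ 5)))) ∧ (x = p - 1 → (tab[p + 3] ≤ 3*y - 7 ↔ ((2*y > 6 ∨ store(tab, r, 3*tab[p + 3] + 4)[y + 1] + 2*m ≥ store(tab, r, 3*tab[p + 3] + 4)[tab[p + 3]] + 1) ∧ (p ≥ tab[p + 3] + 7 ∨ 3*store(tab, r, 3*tab[p + 3] + 4)[tab[p + 3] + 2] ≤ 5))))
Answer: WP = ((¬(x = p - 1)) → (x ≤ 3*y - 7 ↔ ((2*y > 6 ∨ store(store(tab, 3, 3*y - 4), r + 3, 2*m + 1)[y + 1] + 2*m ≥ store(store(tab, 3, 3*y - 4), r + 3, 2*m + 1)[x] + 1) ∧ (p ≥ x + 7 ∨ 3*store(store(tab, 3, 3*y - 4), r + 3, 2*m + 1)[x + 2] ≤ 5)))) ∧ (x = p - 1 → (tab[p + 3] ≤ 3*y - 7 ↔ ((2*y > 6 ∨ store(tab, r, 3*tab[p + 3] + 4)[y + 1] + 2*m ≥ store(tab, r, 3*tab[p + 3] + 4)[tab[p + 3]] + 1) ∧ (p ≥ tab[p + 3] + 7 ∨ 3*store(tab, r, 3*tab[p + 3] + 4)[tab[p + 3] + 2] ≤ 5))))


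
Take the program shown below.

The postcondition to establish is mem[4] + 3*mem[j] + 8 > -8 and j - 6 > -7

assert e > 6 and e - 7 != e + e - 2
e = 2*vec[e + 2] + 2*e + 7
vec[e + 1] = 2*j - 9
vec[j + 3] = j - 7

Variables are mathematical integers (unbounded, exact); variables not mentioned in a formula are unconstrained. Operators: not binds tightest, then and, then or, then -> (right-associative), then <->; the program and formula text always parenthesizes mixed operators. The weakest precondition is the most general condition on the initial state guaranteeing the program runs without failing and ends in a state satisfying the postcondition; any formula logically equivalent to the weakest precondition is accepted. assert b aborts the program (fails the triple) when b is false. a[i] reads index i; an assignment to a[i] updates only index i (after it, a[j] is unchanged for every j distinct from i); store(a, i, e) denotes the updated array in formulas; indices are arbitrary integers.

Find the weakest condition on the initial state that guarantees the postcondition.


Working backward. After the program, the postcondition mem[4] + 3*mem[j] + 8 > -8 and j - 6 > -7 must hold; in canonical form it is mem[4] + 3*mem[j] > -16 and j > -1.
Before vec[j + 3] := j - 7: mem[4] + 3*mem[j] > -16 and j > -1
Before vec[e + 1] := 2*j - 9: mem[4] + 3*mem[j] > -16 and j > -1
Before e := 2*vec[e + 2] + 2*e + 7: mem[4] + 3*mem[j] > -16 and j > -1
Before assert e > 6 and e - 7 != e + e - 2: e > 6 and e != -5 and mem[4] + 3*mem[j] > -16 and j > -1
Answer: WP = e > 6 and e != -5 and mem[4] + 3*mem[j] > -16 and j > -1


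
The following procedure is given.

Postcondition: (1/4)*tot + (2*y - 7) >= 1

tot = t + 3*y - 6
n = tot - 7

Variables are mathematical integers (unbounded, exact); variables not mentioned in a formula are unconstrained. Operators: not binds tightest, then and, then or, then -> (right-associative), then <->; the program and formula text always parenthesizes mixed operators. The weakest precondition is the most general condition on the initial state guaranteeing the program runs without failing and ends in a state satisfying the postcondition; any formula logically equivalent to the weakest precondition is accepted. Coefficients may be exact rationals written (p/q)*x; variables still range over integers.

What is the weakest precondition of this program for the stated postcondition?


Working backward. After the program, the postcondition (1/4)*tot + (2*y - 7) >= 1 must hold; in canonical form it is (1/4)*tot + 2*y >= 8.
Before n := tot - 7: (1/4)*tot + 2*y >= 8
Before tot := t + 3*y - 6: (1/4)*t + (11/4)*y >= 19/2
Answer: WP = (1/4)*t + (11/4)*y >= 19/2


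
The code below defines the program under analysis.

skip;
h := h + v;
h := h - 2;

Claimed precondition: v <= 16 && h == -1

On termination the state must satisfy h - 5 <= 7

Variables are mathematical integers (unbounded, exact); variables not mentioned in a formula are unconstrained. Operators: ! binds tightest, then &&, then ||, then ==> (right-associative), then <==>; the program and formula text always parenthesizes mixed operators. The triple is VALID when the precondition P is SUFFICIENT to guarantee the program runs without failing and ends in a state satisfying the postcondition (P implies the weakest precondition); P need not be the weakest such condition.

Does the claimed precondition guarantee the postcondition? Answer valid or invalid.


Working backward. After the program, the postcondition h - 5 <= 7 must hold; in canonical form it is h <= 12.
Before h := h - 2: h <= 14
Before h := h + v: h + v <= 14
Before skip: h + v <= 14
The weakest precondition is h + v <= 14.
Check whether v <= 16 && h == -1 implies it.
Countermodel: at the initial state h = -1, v = 16, the precondition holds but the weakest precondition fails.
Answer: invalid


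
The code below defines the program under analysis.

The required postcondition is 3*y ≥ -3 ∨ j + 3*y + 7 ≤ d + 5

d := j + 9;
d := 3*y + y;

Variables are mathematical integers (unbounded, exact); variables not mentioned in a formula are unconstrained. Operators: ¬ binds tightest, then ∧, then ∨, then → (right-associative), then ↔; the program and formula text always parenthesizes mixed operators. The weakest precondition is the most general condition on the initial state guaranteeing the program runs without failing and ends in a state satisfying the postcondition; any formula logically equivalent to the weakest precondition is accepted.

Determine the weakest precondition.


Working backward. After the program, the postcondition 3*y ≥ -3 ∨ j + 3*y + 7 ≤ d + 5 must hold; in canonical form it is 3*y ≥ -3 ∨ j + 3*y ≤ d - 2.
Before d := 3*y + y: 3*y ≥ -3 ∨ j ≤ y - 2
Before d := j + 9: 3*y ≥ -3 ∨ j ≤ y - 2
Answer: WP = 3*y ≥ -3 ∨ j ≤ y - 2


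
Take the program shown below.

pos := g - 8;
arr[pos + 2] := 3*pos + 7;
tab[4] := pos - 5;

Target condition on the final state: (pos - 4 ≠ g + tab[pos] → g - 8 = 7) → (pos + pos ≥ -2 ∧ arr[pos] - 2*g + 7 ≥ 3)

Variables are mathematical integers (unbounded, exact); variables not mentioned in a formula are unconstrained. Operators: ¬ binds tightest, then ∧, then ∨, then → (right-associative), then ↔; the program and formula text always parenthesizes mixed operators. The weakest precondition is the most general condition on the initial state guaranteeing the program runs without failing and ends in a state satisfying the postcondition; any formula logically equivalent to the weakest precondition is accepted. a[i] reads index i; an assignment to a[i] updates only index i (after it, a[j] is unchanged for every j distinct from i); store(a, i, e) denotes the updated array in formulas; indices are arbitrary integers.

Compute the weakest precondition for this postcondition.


Working backward. After the program, the postcondition (pos - 4 ≠ g + tab[pos] → g - 8 = 7) → (pos + pos ≥ -2 ∧ arr[pos] - 2*g + 7 ≥ 3) must hold; in canonical form it is (pos ≠ tab[pos] + g + 4 → g = 15) → (2*pos ≥ -2 ∧ arr[pos] ≥ 2*g - 4).
Before tab[4] := pos - 5: (pos ≠ store(tab, 4, pos - 5)[pos] + g + 4 → g = 15) → (2*pos ≥ -2 ∧ arr[pos] ≥ 2*g - 4)
Before arr[pos + 2] := 3*pos + 7: (pos ≠ store(tab, 4, pos - 5)[pos] + g + 4 → g = 15) → (2*pos ≥ -2 ∧ store(arr, pos + 2, 3*pos + 7)[pos] ≥ 2*g - 4)
Before pos := g - 8: (store(tab, 4, g - 13)[g - 8] ≠ -12 → g = 15) → (2*g ≥ 14 ∧ store(arr, g - 6, 3*g - 17)[g - 8] ≥ 2*g - 4)
Answer: WP = (store(tab, 4, g - 13)[g - 8] ≠ -12 → g = 15) → (2*g ≥ 14 ∧ store(arr, g - 6, 3*g - 17)[g - 8] ≥ 2*g - 4)


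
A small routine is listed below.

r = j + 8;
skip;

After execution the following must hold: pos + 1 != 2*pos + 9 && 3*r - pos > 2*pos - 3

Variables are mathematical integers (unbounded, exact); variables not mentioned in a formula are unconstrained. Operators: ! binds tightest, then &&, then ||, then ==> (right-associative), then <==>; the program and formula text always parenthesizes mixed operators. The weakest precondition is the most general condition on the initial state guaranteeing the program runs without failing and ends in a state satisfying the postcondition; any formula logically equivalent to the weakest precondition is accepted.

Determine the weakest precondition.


Working backward. After the program, the postcondition pos + 1 != 2*pos + 9 && 3*r - pos > 2*pos - 3 must hold; in canonical form it is pos != -8 && 3*r > 3*pos - 3.
Before skip: pos != -8 && 3*r > 3*pos - 3
Before r := j + 8: pos != -8 && 3*j > 3*pos - 27
Answer: WP = pos != -8 && 3*j > 3*pos - 27


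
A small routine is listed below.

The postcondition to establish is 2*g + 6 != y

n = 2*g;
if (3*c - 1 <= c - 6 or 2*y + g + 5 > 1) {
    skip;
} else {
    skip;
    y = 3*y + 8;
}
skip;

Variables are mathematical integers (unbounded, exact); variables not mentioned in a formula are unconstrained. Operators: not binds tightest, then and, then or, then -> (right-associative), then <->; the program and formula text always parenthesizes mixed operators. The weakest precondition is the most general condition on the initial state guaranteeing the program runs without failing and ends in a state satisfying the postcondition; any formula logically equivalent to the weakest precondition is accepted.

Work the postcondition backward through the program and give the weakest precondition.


Working backward. After the program, the postcondition 2*g + 6 != y must hold; in canonical form it is 2*g != y - 6.
Before skip: 2*g != y - 6
Then branch requires 2*g != y - 6; else branch requires 2*g != 3*y + 2.
Before the if: ((2*c <= -5 or g + 2*y > -4) -> 2*g != y - 6) and ((not (2*c <= -5 or g + 2*y > -4)) -> 2*g != 3*y + 2)
Before n := 2*g: ((2*c <= -5 or g + 2*y > -4) -> 2*g != y - 6) and ((not (2*c <= -5 or g + 2*y > -4)) -> 2*g != 3*y + 2)
Answer: WP = ((2*c <= -5 or g + 2*y > -4) -> 2*g != y - 6) and ((not (2*c <= -5 or g + 2*y > -4)) -> 2*g != 3*y + 2)


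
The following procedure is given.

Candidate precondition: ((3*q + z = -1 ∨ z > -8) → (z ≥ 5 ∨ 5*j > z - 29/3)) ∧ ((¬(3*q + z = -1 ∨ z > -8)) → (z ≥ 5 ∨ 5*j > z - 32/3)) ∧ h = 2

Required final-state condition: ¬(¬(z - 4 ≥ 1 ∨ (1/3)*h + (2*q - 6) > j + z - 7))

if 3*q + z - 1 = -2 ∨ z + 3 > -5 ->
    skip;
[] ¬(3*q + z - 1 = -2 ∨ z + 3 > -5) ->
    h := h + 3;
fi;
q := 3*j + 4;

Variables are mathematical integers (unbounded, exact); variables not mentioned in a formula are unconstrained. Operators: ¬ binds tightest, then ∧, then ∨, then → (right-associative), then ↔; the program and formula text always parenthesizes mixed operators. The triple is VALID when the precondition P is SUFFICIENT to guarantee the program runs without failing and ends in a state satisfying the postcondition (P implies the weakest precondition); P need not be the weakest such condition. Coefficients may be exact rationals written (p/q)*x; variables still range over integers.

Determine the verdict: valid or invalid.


Working backward. After the program, the postcondition ¬(¬(z - 4 ≥ 1 ∨ (1/3)*h + (2*q - 6) > j + z - 7)) must hold; in canonical form it is z ≥ 5 ∨ (1/3)*h + 2*q > j + z - 1.
Before q := 3*j + 4: z ≥ 5 ∨ (1/3)*h + 5*j > z - 9
Then branch requires z ≥ 5 ∨ (1/3)*h + 5*j > z - 9; else branch requires z ≥ 5 ∨ (1/3)*h + 5*j > z - 10.
Before the if: ((3*q + z = -1 ∨ z > -8) → (z ≥ 5 ∨ (1/3)*h + 5*j > z - 9)) ∧ ((¬(3*q + z = -1 ∨ z > -8)) → (z ≥ 5 ∨ (1/3)*h + 5*j > z - 10))
The weakest precondition is ((3*q + z = -1 ∨ z > -8) → (z ≥ 5 ∨ (1/3)*h + 5*j > z - 9)) ∧ ((¬(3*q + z = -1 ∨ z > -8)) → (z ≥ 5 ∨ (1/3)*h + 5*j > z - 10)).
Check whether ((3*q + z = -1 ∨ z > -8) → (z ≥ 5 ∨ 5*j > z - 29/3)) ∧ ((¬(3*q + z = -1 ∨ z > -8)) → (z ≥ 5 ∨ 5*j > z - 32/3)) ∧ h = 2 implies it.
Every state satisfying the precondition satisfies the weakest precondition: the implication holds.
Answer: valid


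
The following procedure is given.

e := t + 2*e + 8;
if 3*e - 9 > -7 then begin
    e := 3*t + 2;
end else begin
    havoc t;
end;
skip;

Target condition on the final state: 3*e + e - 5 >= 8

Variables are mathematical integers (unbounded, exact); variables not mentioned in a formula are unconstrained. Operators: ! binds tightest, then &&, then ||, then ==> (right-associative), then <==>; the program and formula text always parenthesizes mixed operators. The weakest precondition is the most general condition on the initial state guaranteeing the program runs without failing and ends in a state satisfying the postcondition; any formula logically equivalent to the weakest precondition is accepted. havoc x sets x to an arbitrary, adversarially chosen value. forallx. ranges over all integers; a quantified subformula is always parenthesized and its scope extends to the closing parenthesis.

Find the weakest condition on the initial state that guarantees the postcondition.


Working backward. After the program, the postcondition 3*e + e - 5 >= 8 must hold; in canonical form it is 4*e >= 13.
Before skip: 4*e >= 13
Then branch requires 12*t >= 5; else branch requires 4*e >= 13.
Before the if: (3*e > 2 ==> 12*t >= 5) && ((!(3*e > 2)) ==> 4*e >= 13)
Before e := t + 2*e + 8: (6*e + 3*t > -22 ==> 12*t >= 5) && ((!(6*e + 3*t > -22)) ==> 8*e + 4*t >= -19)
Answer: WP = (6*e + 3*t > -22 ==> 12*t >= 5) && ((!(6*e + 3*t > -22)) ==> 8*e + 4*t >= -19)


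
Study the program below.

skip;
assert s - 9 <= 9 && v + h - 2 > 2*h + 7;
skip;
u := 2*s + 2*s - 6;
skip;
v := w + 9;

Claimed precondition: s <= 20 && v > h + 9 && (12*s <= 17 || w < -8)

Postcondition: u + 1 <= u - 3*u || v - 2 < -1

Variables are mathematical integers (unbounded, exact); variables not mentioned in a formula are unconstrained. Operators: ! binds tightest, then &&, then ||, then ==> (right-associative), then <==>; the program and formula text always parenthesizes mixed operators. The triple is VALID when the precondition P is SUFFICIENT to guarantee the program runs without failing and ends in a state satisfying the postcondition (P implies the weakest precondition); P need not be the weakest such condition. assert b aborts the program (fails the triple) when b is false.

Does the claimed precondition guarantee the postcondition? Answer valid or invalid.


Working backward. After the program, the postcondition u + 1 <= u - 3*u || v - 2 < -1 must hold; in canonical form it is 3*u <= -1 || v < 1.
Before v := w + 9: 3*u <= -1 || w < -8
Before skip: 3*u <= -1 || w < -8
Before u := 2*s + 2*s - 6: 12*s <= 17 || w < -8
Before skip: 12*s <= 17 || w < -8
Before assert s - 9 <= 9 && v + h - 2 > 2*h + 7: s <= 18 && v > h + 9 && (12*s <= 17 || w < -8)
Before skip: s <= 18 && v > h + 9 && (12*s <= 17 || w < -8)
The weakest precondition is s <= 18 && v > h + 9 && (12*s <= 17 || w < -8).
Check whether s <= 20 && v > h + 9 && (12*s <= 17 || w < -8) implies it.
Countermodel: at the initial state h = -9, s = 19, v = 1, w = -9, the precondition holds but the weakest precondition fails.
Answer: invalid


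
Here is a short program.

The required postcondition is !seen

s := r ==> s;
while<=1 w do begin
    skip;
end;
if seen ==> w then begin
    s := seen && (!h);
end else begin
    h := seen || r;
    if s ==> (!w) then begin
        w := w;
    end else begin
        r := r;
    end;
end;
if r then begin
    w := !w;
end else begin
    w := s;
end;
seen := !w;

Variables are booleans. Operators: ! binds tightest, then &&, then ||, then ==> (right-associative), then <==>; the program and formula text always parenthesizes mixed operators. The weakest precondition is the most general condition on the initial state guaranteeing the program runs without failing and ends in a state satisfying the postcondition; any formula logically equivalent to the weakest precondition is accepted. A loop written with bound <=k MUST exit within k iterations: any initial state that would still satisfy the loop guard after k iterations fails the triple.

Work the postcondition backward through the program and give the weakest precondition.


Working backward. After the program, !seen must hold.
Before seen := !w: w
Then branch requires !w; else branch requires s.
Before the if: (r ==> (!w)) && ((!r) ==> s)
Then branch requires (r ==> (!w)) && ((!r) ==> (seen && (!h))); else branch requires ((s ==> (!w)) ==> ((r ==> (!w)) && ((!r) ==> s))) && ((!(s ==> (!w))) ==> ((r ==> (!w)) && ((!r) ==> s))).
Before the if: ((seen ==> w) ==> ((r ==> (!w)) && ((!r) ==> (seen && (!h))))) && ((!(seen ==> w)) ==> (((s ==> (!w)) ==> ((r ==> (!w)) && ((!r) ==> s))) && ((!(s ==> (!w))) ==> ((r ==> (!w)) && ((!r) ==> s)))))
Before the loop (bound <=1), unroll the exhaustion recursion (WP_0 = exit-now case; WP_j = one more guarded iteration, up to j = 1):
  WP_0: (!w) && ((seen ==> w) ==> ((r ==> (!w)) && ((!r) ==> (seen && (!h))))) && ((!(seen ==> w)) ==> (((s ==> (!w)) ==> ((r ==> (!w)) && ((!r) ==> s))) && ((!(s ==> (!w))) ==> ((r ==> (!w)) && ((!r) ==> s)))))
  WP_1: (w ==> ((!w) && ((seen ==> w) ==> ((r ==> (!w)) && ((!r) ==> (seen && (!h))))) && ((!(seen ==> w)) ==> (((s ==> (!w)) ==> ((r ==> (!w)) && ((!r) ==> s))) && ((!(s ==> (!w))) ==> ((r ==> (!w)) && ((!r) ==> s))))))) && ((!w) ==> (((seen ==> w) ==> ((r ==> (!w)) && ((!r) ==> (seen && (!h))))) && ((!(seen ==> w)) ==> (((s ==> (!w)) ==> ((r ==> (!w)) && ((!r) ==> s))) && ((!(s ==> (!w))) ==> ((r ==> (!w)) && ((!r) ==> s)))))))
So before the loop: (w ==> ((!w) && ((seen ==> w) ==> ((r ==> (!w)) && ((!r) ==> (seen && (!h))))) && ((!(seen ==> w)) ==> (((s ==> (!w)) ==> ((r ==> (!w)) && ((!r) ==> s))) && ((!(s ==> (!w))) ==> ((r ==> (!w)) && ((!r) ==> s))))))) && ((!w) ==> (((seen ==> w) ==> ((r ==> (!w)) && ((!r) ==> (seen && (!h))))) && ((!(seen ==> w)) ==> (((s ==> (!w)) ==> ((r ==> (!w)) && ((!r) ==> s))) && ((!(s ==> (!w))) ==> ((r ==> (!w)) && ((!r) ==> s)))))))
Before s := r ==> s: (w ==> ((!w) && ((seen ==> w) ==> ((r ==> (!w)) && ((!r) ==> (seen && (!h))))) && ((!(seen ==> w)) ==> ((((r ==> s) ==> (!w)) ==> ((r ==> (!w)) && ((!r) ==> (r ==> s)))) && ((!((r ==> s) ==> (!w))) ==> ((r ==> (!w)) && ((!r) ==> (r ==> s)))))))) && ((!w) ==> (((seen ==> w) ==> ((r ==> (!w)) && ((!r) ==> (seen && (!h))))) && ((!(seen ==> w)) ==> ((((r ==> s) ==> (!w)) ==> ((r ==> (!w)) && ((!r) ==> (r ==> s)))) && ((!((r ==> s) ==> (!w))) ==> ((r ==> (!w)) && ((!r) ==> (r ==> s))))))))
Answer: WP = (w ==> ((!w) && ((seen ==> w) ==> ((r ==> (!w)) && ((!r) ==> (seen && (!h))))) && ((!(seen ==> w)) ==> ((((r ==> s) ==> (!w)) ==> ((r ==> (!w)) && ((!r) ==> (r ==> s)))) && ((!((r ==> s) ==> (!w))) ==> ((r ==> (!w)) && ((!r) ==> (r ==> s)))))))) && ((!w) ==> (((seen ==> w) ==> ((r ==> (!w)) && ((!r) ==> (seen && (!h))))) && ((!(seen ==> w)) ==> ((((r ==> s) ==> (!w)) ==> ((r ==> (!w)) && ((!r) ==> (r ==> s)))) && ((!((r ==> s) ==> (!w))) ==> ((r ==> (!w)) && ((!r) ==> (r ==> s))))))))


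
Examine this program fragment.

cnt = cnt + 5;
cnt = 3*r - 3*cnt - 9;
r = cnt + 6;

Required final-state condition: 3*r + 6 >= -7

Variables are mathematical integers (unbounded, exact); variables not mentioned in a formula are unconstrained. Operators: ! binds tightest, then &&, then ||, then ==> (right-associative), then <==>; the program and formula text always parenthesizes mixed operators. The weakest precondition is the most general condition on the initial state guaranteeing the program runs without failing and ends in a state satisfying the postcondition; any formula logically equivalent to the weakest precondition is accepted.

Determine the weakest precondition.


Working backward. After the program, the postcondition 3*r + 6 >= -7 must hold; in canonical form it is 3*r >= -13.
Before r := cnt + 6: 3*cnt >= -31
Before cnt := 3*r - 3*cnt - 9: 9*r >= 9*cnt - 4
Before cnt := cnt + 5: 9*r >= 9*cnt + 41
Answer: WP = 9*r >= 9*cnt + 41


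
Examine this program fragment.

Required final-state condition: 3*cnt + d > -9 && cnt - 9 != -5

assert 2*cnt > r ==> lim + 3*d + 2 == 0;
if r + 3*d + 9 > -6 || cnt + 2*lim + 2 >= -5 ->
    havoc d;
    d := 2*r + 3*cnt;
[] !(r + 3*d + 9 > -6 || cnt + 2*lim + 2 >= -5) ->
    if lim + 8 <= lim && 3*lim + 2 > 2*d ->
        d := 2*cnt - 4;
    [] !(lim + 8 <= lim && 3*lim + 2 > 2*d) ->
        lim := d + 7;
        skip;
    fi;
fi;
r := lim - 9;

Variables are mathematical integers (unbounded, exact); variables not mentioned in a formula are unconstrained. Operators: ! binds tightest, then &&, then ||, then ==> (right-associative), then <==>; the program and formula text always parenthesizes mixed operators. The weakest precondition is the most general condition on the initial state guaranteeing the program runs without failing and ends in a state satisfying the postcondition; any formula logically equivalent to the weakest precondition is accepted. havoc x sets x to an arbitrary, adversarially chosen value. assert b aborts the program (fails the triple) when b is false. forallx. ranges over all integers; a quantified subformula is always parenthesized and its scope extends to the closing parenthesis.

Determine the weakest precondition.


Working backward. After the program, the postcondition 3*cnt + d > -9 && cnt - 9 != -5 must hold; in canonical form it is 3*cnt + d > -9 && cnt != 4.
Before r := lim - 9: 3*cnt + d > -9 && cnt != 4
Then branch requires 6*cnt + 2*r > -9 && cnt != 4; else branch requires 3*cnt + d > -9 && cnt != 4.
Before the if: ((3*d + r > -15 || cnt + 2*lim >= -7) ==> (6*cnt + 2*r > -9 && cnt != 4)) && ((!(3*d + r > -15 || cnt + 2*lim >= -7)) ==> (3*cnt + d > -9 && cnt != 4))
Before assert 2*cnt > r ==> lim + 3*d + 2 == 0: (2*cnt > r ==> 3*d + lim == -2) && ((3*d + r > -15 || cnt + 2*lim >= -7) ==> (6*cnt + 2*r > -9 && cnt != 4)) && ((!(3*d + r > -15 || cnt + 2*lim >= -7)) ==> (3*cnt + d > -9 && cnt != 4))
Answer: WP = (2*cnt > r ==> 3*d + lim == -2) && ((3*d + r > -15 || cnt + 2*lim >= -7) ==> (6*cnt + 2*r > -9 && cnt != 4)) && ((!(3*d + r > -15 || cnt + 2*lim >= -7)) ==> (3*cnt + d > -9 && cnt != 4))


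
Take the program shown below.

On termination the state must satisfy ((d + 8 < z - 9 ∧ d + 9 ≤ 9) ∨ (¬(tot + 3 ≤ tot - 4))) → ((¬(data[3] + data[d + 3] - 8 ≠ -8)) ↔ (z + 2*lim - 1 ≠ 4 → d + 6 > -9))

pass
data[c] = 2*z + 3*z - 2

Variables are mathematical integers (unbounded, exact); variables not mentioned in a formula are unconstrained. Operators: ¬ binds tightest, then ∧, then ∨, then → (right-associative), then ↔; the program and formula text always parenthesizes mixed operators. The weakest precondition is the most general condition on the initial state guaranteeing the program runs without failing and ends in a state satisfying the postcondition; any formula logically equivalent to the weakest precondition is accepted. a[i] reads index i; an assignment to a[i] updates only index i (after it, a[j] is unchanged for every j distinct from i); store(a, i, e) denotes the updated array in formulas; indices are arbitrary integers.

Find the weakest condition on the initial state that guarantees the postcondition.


Working backward. After the program, the postcondition ((d + 8 < z - 9 ∧ d + 9 ≤ 9) ∨ (¬(tot + 3 ≤ tot - 4))) → ((¬(data[3] + data[d + 3] - 8 ≠ -8)) ↔ (z + 2*lim - 1 ≠ 4 → d + 6 > -9)) must hold; in canonical form it is (¬(data[d + 3] + data[3] ≠ 0)) ↔ (2*lim + z ≠ 5 → d > -15).
Before data[c] := 2*z + 3*z - 2: (¬(store(data, c, 5*z - 2)[d + 3] + store(data, c, 5*z - 2)[3] ≠ 0)) ↔ (2*lim + z ≠ 5 → d > -15)
Before skip: (¬(store(data, c, 5*z - 2)[d + 3] + store(data, c, 5*z - 2)[3] ≠ 0)) ↔ (2*lim + z ≠ 5 → d > -15)
Answer: WP = (¬(store(data, c, 5*z - 2)[d + 3] + store(data, c, 5*z - 2)[3] ≠ 0)) ↔ (2*lim + z ≠ 5 → d > -15)


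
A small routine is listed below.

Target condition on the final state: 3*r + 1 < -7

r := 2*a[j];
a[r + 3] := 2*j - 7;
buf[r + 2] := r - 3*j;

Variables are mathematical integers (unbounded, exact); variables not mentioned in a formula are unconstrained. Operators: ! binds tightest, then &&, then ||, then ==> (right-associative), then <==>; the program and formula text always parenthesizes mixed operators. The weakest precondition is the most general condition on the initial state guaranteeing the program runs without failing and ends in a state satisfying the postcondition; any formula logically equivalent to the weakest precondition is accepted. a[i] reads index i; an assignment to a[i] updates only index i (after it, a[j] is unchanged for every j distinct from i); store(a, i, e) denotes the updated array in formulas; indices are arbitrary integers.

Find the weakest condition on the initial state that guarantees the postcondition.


Working backward. After the program, the postcondition 3*r + 1 < -7 must hold; in canonical form it is 3*r < -8.
Before buf[r + 2] := r - 3*j: 3*r < -8
Before a[r + 3] := 2*j - 7: 3*r < -8
Before r := 2*a[j]: 6*a[j] < -8
Answer: WP = 6*a[j] < -8


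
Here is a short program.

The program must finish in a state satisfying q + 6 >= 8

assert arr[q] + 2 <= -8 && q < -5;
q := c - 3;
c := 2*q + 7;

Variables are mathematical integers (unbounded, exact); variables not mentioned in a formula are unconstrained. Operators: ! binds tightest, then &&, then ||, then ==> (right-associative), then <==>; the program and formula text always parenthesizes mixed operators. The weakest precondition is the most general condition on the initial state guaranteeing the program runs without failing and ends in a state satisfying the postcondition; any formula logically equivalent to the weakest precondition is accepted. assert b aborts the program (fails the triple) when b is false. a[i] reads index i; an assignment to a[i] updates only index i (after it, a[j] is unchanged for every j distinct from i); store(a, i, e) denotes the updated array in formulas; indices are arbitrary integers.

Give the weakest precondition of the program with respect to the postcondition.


Working backward. After the program, the postcondition q + 6 >= 8 must hold; in canonical form it is q >= 2.
Before c := 2*q + 7: q >= 2
Before q := c - 3: c >= 5
Before assert arr[q] + 2 <= -8 && q < -5: arr[q] <= -10 && q < -5 && c >= 5
Answer: WP = arr[q] <= -10 && q < -5 && c >= 5


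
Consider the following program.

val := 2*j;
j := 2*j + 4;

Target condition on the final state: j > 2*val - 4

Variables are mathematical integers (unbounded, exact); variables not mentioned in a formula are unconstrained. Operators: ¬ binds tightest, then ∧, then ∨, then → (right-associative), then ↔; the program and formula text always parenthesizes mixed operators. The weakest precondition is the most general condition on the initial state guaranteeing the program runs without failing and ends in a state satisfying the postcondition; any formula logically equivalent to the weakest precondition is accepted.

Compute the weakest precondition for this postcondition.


Working backward. After the program, j > 2*val - 4 must hold.
Before j := 2*j + 4: 2*j > 2*val - 8
Before val := 2*j: 2*j < 8
Answer: WP = 2*j < 8


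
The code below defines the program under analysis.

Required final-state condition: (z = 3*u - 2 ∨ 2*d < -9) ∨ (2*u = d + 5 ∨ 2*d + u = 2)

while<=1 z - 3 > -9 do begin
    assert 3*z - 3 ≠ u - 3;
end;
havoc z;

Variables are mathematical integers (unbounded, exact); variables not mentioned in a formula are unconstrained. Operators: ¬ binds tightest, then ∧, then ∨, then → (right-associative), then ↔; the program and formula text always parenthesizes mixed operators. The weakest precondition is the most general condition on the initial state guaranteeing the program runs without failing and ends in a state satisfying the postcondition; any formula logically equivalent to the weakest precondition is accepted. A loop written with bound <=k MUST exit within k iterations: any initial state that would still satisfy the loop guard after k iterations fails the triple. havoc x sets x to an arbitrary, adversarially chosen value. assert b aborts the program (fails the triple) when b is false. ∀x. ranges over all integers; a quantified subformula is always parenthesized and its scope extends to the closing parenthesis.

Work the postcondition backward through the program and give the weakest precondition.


Working backward. After the program, the postcondition (z = 3*u - 2 ∨ 2*d < -9) ∨ (2*u = d + 5 ∨ 2*d + u = 2) must hold; in canonical form it is z = 3*u - 2 ∨ 2*d < -9 ∨ 2*u = d + 5 ∨ 2*d + u = 2.
Before havoc z: ∀z_1. (z_1 = 3*u - 2 ∨ 2*d < -9 ∨ 2*u = d + 5 ∨ 2*d + u = 2)
Before the loop (bound <=1), unroll the exhaustion recursion (WP_0 = exit-now case; WP_j = one more guarded iteration, up to j = 1):
  WP_0: (¬(z > -6)) ∧ (∀z_1. (z_1 = 3*u - 2 ∨ 2*d < -9 ∨ 2*u = d + 5 ∨ 2*d + u = 2))
  WP_1: (z > -6 → (3*z ≠ u ∧ (¬(z > -6)) ∧ (∀z_1. (z_1 = 3*u - 2 ∨ 2*d < -9 ∨ 2*u = d + 5 ∨ 2*d + u = 2)))) ∧ ((¬(z > -6)) → (∀z_1. (z_1 = 3*u - 2 ∨ 2*d < -9 ∨ 2*u = d + 5 ∨ 2*d + u = 2)))
So before the loop: (z > -6 → (3*z ≠ u ∧ (¬(z > -6)) ∧ (∀z_1. (z_1 = 3*u - 2 ∨ 2*d < -9 ∨ 2*u = d + 5 ∨ 2*d + u = 2)))) ∧ ((¬(z > -6)) → (∀z_1. (z_1 = 3*u - 2 ∨ 2*d < -9 ∨ 2*u = d + 5 ∨ 2*d + u = 2)))
Answer: WP = (z > -6 → (3*z ≠ u ∧ (¬(z > -6)) ∧ (∀z_1. (z_1 = 3*u - 2 ∨ 2*d < -9 ∨ 2*u = d + 5 ∨ 2*d + u = 2)))) ∧ ((¬(z > -6)) → (∀z_1. (z_1 = 3*u - 2 ∨ 2*d < -9 ∨ 2*u = d + 5 ∨ 2*d + u = 2)))


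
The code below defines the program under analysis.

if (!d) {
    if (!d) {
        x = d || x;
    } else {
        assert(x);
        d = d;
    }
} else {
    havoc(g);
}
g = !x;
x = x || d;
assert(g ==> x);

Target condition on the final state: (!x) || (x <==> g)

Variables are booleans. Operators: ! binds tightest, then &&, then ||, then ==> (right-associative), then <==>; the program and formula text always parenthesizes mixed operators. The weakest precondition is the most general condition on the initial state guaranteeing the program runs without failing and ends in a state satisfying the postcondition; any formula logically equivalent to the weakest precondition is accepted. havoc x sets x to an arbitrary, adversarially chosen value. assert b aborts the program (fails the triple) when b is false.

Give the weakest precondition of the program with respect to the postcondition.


Working backward. After the program, (!x) || (x <==> g) must hold.
Before assert g ==> x: (g ==> x) && ((!x) || (x <==> g))
Before x := x || d: (g ==> (x || d)) && ((!(x || d)) || ((x || d) <==> g))
Before g := !x: ((!x) ==> (x || d)) && ((!(x || d)) || ((x || d) <==> (!x)))
Then branch requires ((!d) ==> (((!(d || x)) ==> (d || x)) && ((!(d || x)) || ((d || x) <==> (!(d || x)))))) && (d ==> (x && ((!x) ==> (x || d)) && ((!(x || d)) || ((x || d) <==> (!x))))); else branch requires ((!x) ==> (x || d)) && ((!(x || d)) || ((x || d) <==> (!x))).
Before the if: ((!d) ==> (((!d) ==> (((!(d || x)) ==> (d || x)) && ((!(d || x)) || ((d || x) <==> (!(d || x)))))) && (d ==> (x && ((!x) ==> (x || d)) && ((!(x || d)) || ((x || d) <==> (!x))))))) && (d ==> (((!x) ==> (x || d)) && ((!(x || d)) || ((x || d) <==> (!x)))))
Answer: WP = ((!d) ==> (((!d) ==> (((!(d || x)) ==> (d || x)) && ((!(d || x)) || ((d || x) <==> (!(d || x)))))) && (d ==> (x && ((!x) ==> (x || d)) && ((!(x || d)) || ((x || d) <==> (!x))))))) && (d ==> (((!x) ==> (x || d)) && ((!(x || d)) || ((x || d) <==> (!x)))))


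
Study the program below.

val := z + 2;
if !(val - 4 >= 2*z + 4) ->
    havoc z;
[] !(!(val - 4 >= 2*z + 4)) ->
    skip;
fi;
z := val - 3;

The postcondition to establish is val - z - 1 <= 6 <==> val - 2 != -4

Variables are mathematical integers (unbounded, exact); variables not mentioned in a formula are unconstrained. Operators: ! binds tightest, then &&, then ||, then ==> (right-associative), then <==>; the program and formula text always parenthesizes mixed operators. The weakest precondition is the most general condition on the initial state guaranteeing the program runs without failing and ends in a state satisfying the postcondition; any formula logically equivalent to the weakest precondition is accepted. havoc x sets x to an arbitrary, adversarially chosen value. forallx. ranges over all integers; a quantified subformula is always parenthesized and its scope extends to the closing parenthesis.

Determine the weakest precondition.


Working backward. After the program, the postcondition val - z - 1 <= 6 <==> val - 2 != -4 must hold; in canonical form it is val <= z + 7 <==> val != -2.
Before z := val - 3: val != -2
Then branch requires val != -2; else branch requires val != -2.
Before the if: ((!(val >= 2*z + 8)) ==> val != -2) && (val >= 2*z + 8 ==> val != -2)
Before val := z + 2: ((!(z <= -6)) ==> z != -4) && (z <= -6 ==> z != -4)
Answer: WP = ((!(z <= -6)) ==> z != -4) && (z <= -6 ==> z != -4)


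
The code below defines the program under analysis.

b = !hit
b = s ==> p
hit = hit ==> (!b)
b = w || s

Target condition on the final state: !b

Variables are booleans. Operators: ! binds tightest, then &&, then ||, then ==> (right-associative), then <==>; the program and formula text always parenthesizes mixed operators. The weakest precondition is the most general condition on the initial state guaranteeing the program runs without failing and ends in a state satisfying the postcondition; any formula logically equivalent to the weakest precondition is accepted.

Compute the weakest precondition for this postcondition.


Working backward. After the program, !b must hold.
Before b := w || s: !(w || s)
Before hit := hit ==> (!b): !(w || s)
Before b := s ==> p: !(w || s)
Before b := !hit: !(w || s)
Answer: WP = !(w || s)


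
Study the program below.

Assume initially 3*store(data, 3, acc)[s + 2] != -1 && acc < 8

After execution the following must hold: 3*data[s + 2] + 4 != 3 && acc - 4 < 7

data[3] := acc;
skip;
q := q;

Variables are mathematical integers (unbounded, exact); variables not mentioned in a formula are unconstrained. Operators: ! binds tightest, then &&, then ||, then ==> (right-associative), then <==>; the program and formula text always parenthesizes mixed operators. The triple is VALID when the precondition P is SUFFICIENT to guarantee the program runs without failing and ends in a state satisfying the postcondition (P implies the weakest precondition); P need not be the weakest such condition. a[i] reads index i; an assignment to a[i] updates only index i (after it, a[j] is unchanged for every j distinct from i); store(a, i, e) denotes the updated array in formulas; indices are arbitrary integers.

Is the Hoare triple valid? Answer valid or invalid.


Working backward. After the program, the postcondition 3*data[s + 2] + 4 != 3 && acc - 4 < 7 must hold; in canonical form it is 3*data[s + 2] != -1 && acc < 11.
Before q := q: 3*data[s + 2] != -1 && acc < 11
Before skip: 3*data[s + 2] != -1 && acc < 11
Before data[3] := acc: 3*store(data, 3, acc)[s + 2] != -1 && acc < 11
The weakest precondition is 3*store(data, 3, acc)[s + 2] != -1 && acc < 11.
Check whether 3*store(data, 3, acc)[s + 2] != -1 && acc < 8 implies it.
Every state satisfying the precondition satisfies the weakest precondition: the implication holds.
Answer: valid
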